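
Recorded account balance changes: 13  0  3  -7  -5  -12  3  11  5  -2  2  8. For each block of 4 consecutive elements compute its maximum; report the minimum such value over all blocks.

3

13 0 3 -7 → max 13
0 3 -7 -5 → max 3
3 -7 -5 -12 → max 3
-7 -5 -12 3 → max 3
-5 -12 3 11 → max 11
-12 3 11 5 → max 11
3 11 5 -2 → max 11
11 5 -2 2 → max 11
5 -2 2 8 → max 8
Minimum of these is 3.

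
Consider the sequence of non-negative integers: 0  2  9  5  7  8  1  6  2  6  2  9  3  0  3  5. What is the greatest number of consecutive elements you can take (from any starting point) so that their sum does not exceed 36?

9

→ 0: sum 0, len 1
→ 2: sum 2, len 2
→ 9: sum 11, len 3
→ 5: sum 16, len 4
→ 7: sum 23, len 5
→ 8: sum 31, len 6
→ 1: sum 32, len 7
→ 6 (dropped 0, 2): sum 36, len 6
→ 2 (dropped 9): sum 29, len 6
→ 6: sum 35, len 7
→ 2 (dropped 5): sum 32, len 7
→ 9 (dropped 7): sum 34, len 7
→ 3 (dropped 8): sum 29, len 7
→ 0: sum 29, len 8
→ 3: sum 32, len 9
→ 5 (dropped 1): sum 36, len 9
Longest length seen: 9.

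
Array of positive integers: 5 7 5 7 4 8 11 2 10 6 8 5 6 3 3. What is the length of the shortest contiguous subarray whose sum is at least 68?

10

add 5: running sum 5 < 68
add 7: running sum 12 < 68
add 5: running sum 17 < 68
add 7: running sum 24 < 68
add 4: running sum 28 < 68
add 8: running sum 36 < 68
add 11: running sum 47 < 68
add 2: running sum 49 < 68
add 10: running sum 59 < 68
add 6: running sum 65 < 68
add 8: shortest ending here [7, 5, 7, 4, 8, 11, 2, 10, 6, 8] sum 68, len 10
add 5: shortest ending here [7, 5, 7, 4, 8, 11, 2, 10, 6, 8, 5] sum 73, len 11
add 6: shortest ending here [5, 7, 4, 8, 11, 2, 10, 6, 8, 5, 6] sum 72, len 11
add 3: shortest ending here [7, 4, 8, 11, 2, 10, 6, 8, 5, 6, 3] sum 70, len 11
add 3: shortest ending here [7, 4, 8, 11, 2, 10, 6, 8, 5, 6, 3, 3] sum 73, len 12
Shortest qualifying length: 10.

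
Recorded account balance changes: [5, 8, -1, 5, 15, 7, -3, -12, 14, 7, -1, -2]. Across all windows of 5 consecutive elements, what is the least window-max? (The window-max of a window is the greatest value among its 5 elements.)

5 8 -1 5 15 → max 15
8 -1 5 15 7 → max 15
-1 5 15 7 -3 → max 15
5 15 7 -3 -12 → max 15
15 7 -3 -12 14 → max 15
7 -3 -12 14 7 → max 14
-3 -12 14 7 -1 → max 14
-12 14 7 -1 -2 → max 14
Least of these is 14.

14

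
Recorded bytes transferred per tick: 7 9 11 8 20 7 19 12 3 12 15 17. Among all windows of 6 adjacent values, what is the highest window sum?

78

Each size-6 window and its sum:
(7, 9, 11, 8, 20, 7) → sum 62
(9, 11, 8, 20, 7, 19) → sum 74
(11, 8, 20, 7, 19, 12) → sum 77
(8, 20, 7, 19, 12, 3) → sum 69
(20, 7, 19, 12, 3, 12) → sum 73
(7, 19, 12, 3, 12, 15) → sum 68
(19, 12, 3, 12, 15, 17) → sum 78
Highest of these is 78.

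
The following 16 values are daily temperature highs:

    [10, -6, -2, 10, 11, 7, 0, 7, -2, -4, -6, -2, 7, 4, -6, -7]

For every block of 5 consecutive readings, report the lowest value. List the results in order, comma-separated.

-6, -6, -2, 0, -2, -4, -6, -6, -6, -6, -6, -7

Sliding a size-5 window across the 16 values:
(10, -6, -2, 10, 11) → min -6
(-6, -2, 10, 11, 7) → min -6
(-2, 10, 11, 7, 0) → min -2
(10, 11, 7, 0, 7) → min 0
(11, 7, 0, 7, -2) → min -2
(7, 0, 7, -2, -4) → min -4
(0, 7, -2, -4, -6) → min -6
(7, -2, -4, -6, -2) → min -6
(-2, -4, -6, -2, 7) → min -6
(-4, -6, -2, 7, 4) → min -6
(-6, -2, 7, 4, -6) → min -6
(-2, 7, 4, -6, -7) → min -7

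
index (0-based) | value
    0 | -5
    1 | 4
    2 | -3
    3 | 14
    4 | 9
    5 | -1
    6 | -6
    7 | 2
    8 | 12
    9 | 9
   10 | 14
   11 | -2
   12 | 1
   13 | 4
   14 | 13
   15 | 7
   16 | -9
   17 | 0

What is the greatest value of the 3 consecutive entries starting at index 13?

Elements at indices 13..15: 4, 13, 7
max(4, 13, 7) = 13

13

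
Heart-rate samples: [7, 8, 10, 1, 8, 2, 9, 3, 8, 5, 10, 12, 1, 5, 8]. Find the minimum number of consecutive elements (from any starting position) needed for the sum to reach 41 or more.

6

add 7: running sum 7 < 41
add 8: running sum 15 < 41
add 10: running sum 25 < 41
add 1: running sum 26 < 41
add 8: running sum 34 < 41
add 2: running sum 36 < 41
add 9: shortest ending here [7, 8, 10, 1, 8, 2, 9] sum 45, len 7
add 3: shortest ending here [8, 10, 1, 8, 2, 9, 3] sum 41, len 7
add 8: shortest ending here [10, 1, 8, 2, 9, 3, 8] sum 41, len 7
add 5: shortest ending here [10, 1, 8, 2, 9, 3, 8, 5] sum 46, len 8
add 10: shortest ending here [8, 2, 9, 3, 8, 5, 10] sum 45, len 7
add 12: shortest ending here [9, 3, 8, 5, 10, 12] sum 47, len 6
add 1: shortest ending here [9, 3, 8, 5, 10, 12, 1] sum 48, len 7
add 5: shortest ending here [8, 5, 10, 12, 1, 5] sum 41, len 6
add 8: shortest ending here [5, 10, 12, 1, 5, 8] sum 41, len 6
Shortest qualifying length: 6.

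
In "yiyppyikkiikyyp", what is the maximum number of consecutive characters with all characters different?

[y] len 1
[y, i] len 2
[i, y] len 2
[i, y, p] len 3
[p] len 1
[p, y] len 2
[p, y, i] len 3
[p, y, i, k] len 4
[k] len 1
[k, i] len 2
[i] len 1
[i, k] len 2
[i, k, y] len 3
[y] len 1
[y, p] len 2
Longest all-distinct length: 4.

4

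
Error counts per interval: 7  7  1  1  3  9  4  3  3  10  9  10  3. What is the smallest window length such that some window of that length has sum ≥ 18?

2

Extend right; whenever the sum reaches 18, record the length and shrink from the left:
add 7: running sum 7 < 18
add 7: running sum 14 < 18
add 1: running sum 15 < 18
add 1: running sum 16 < 18
end 4: [7, 7, 1, 1, 3] sum 19, len 5
end 5: [7, 1, 1, 3, 9] sum 21, len 5
end 6: [1, 1, 3, 9, 4] sum 18, len 5
end 7: [3, 9, 4, 3] sum 19, len 4
end 8: [9, 4, 3, 3] sum 19, len 4
end 9: [4, 3, 3, 10] sum 20, len 4
end 10: [10, 9] sum 19, len 2
end 11: [9, 10] sum 19, len 2
end 12: [9, 10, 3] sum 22, len 3
Shortest qualifying length: 2.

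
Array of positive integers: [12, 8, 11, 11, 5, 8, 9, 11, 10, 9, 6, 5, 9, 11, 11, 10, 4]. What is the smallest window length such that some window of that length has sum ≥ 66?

8

Extend right; whenever the sum reaches 66, record the length and shrink from the left:
add 12: running sum 12 < 66
add 8: running sum 20 < 66
add 11: running sum 31 < 66
add 11: running sum 42 < 66
add 5: running sum 47 < 66
add 8: running sum 55 < 66
add 9: running sum 64 < 66
add 11: shortest ending here [12, 8, 11, 11, 5, 8, 9, 11] sum 75, len 8
add 10: shortest ending here [8, 11, 11, 5, 8, 9, 11, 10] sum 73, len 8
add 9: shortest ending here [11, 11, 5, 8, 9, 11, 10, 9] sum 74, len 8
add 6: shortest ending here [11, 5, 8, 9, 11, 10, 9, 6] sum 69, len 8
add 5: shortest ending here [11, 5, 8, 9, 11, 10, 9, 6, 5] sum 74, len 9
add 9: shortest ending here [8, 9, 11, 10, 9, 6, 5, 9] sum 67, len 8
add 11: shortest ending here [9, 11, 10, 9, 6, 5, 9, 11] sum 70, len 8
add 11: shortest ending here [11, 10, 9, 6, 5, 9, 11, 11] sum 72, len 8
add 10: shortest ending here [10, 9, 6, 5, 9, 11, 11, 10] sum 71, len 8
add 4: shortest ending here [10, 9, 6, 5, 9, 11, 11, 10, 4] sum 75, len 9
Shortest qualifying length: 8.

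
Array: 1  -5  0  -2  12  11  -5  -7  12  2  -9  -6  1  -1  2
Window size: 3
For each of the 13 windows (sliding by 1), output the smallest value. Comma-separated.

(1, -5, 0) → min -5
(-5, 0, -2) → min -5
(0, -2, 12) → min -2
(-2, 12, 11) → min -2
(12, 11, -5) → min -5
(11, -5, -7) → min -7
(-5, -7, 12) → min -7
(-7, 12, 2) → min -7
(12, 2, -9) → min -9
(2, -9, -6) → min -9
(-9, -6, 1) → min -9
(-6, 1, -1) → min -6
(1, -1, 2) → min -1

-5, -5, -2, -2, -5, -7, -7, -7, -9, -9, -9, -6, -1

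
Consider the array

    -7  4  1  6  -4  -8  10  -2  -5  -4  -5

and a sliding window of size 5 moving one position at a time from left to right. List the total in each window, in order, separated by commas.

Sliding a size-5 window across the 11 values:
-7 4 1 6 -4 → sum 0
4 1 6 -4 -8 → sum -1
1 6 -4 -8 10 → sum 5
6 -4 -8 10 -2 → sum 2
-4 -8 10 -2 -5 → sum -9
-8 10 -2 -5 -4 → sum -9
10 -2 -5 -4 -5 → sum -6

0, -1, 5, 2, -9, -9, -6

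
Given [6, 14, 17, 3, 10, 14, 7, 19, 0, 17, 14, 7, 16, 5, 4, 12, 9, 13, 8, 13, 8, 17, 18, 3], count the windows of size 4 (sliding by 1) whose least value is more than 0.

[6, 14, 17, 3] → min 3  > 0 ✓
[14, 17, 3, 10] → min 3  > 0 ✓
[17, 3, 10, 14] → min 3  > 0 ✓
[3, 10, 14, 7] → min 3  > 0 ✓
[10, 14, 7, 19] → min 7  > 0 ✓
[14, 7, 19, 0] → min 0
[7, 19, 0, 17] → min 0
[19, 0, 17, 14] → min 0
[0, 17, 14, 7] → min 0
[17, 14, 7, 16] → min 7  > 0 ✓
[14, 7, 16, 5] → min 5  > 0 ✓
[7, 16, 5, 4] → min 4  > 0 ✓
[16, 5, 4, 12] → min 4  > 0 ✓
[5, 4, 12, 9] → min 4  > 0 ✓
[4, 12, 9, 13] → min 4  > 0 ✓
[12, 9, 13, 8] → min 8  > 0 ✓
[9, 13, 8, 13] → min 8  > 0 ✓
[13, 8, 13, 8] → min 8  > 0 ✓
[8, 13, 8, 17] → min 8  > 0 ✓
[13, 8, 17, 18] → min 8  > 0 ✓
[8, 17, 18, 3] → min 3  > 0 ✓
17 windows satisfy the condition.

17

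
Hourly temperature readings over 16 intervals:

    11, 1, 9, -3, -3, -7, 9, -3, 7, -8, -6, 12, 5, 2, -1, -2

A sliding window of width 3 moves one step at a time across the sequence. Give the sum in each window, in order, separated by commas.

21, 7, 3, -13, -1, -1, 13, -4, -7, -2, 11, 19, 6, -1

Sliding a size-3 window across the 16 values:
[11, 1, 9] → sum 21
[1, 9, -3] → sum 7
[9, -3, -3] → sum 3
[-3, -3, -7] → sum -13
[-3, -7, 9] → sum -1
[-7, 9, -3] → sum -1
[9, -3, 7] → sum 13
[-3, 7, -8] → sum -4
[7, -8, -6] → sum -7
[-8, -6, 12] → sum -2
[-6, 12, 5] → sum 11
[12, 5, 2] → sum 19
[5, 2, -1] → sum 6
[2, -1, -2] → sum -1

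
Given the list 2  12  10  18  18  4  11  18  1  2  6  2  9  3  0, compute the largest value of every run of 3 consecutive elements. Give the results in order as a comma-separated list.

12, 18, 18, 18, 18, 18, 18, 18, 6, 6, 9, 9, 9

Sliding a size-3 window across the 15 values:
[2, 12, 10] → max 12
[12, 10, 18] → max 18
[10, 18, 18] → max 18
[18, 18, 4] → max 18
[18, 4, 11] → max 18
[4, 11, 18] → max 18
[11, 18, 1] → max 18
[18, 1, 2] → max 18
[1, 2, 6] → max 6
[2, 6, 2] → max 6
[6, 2, 9] → max 9
[2, 9, 3] → max 9
[9, 3, 0] → max 9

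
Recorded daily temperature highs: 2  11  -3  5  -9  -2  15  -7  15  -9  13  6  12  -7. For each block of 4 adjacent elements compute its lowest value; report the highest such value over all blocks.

(2, 11, -3, 5) → min -3
(11, -3, 5, -9) → min -9
(-3, 5, -9, -2) → min -9
(5, -9, -2, 15) → min -9
(-9, -2, 15, -7) → min -9
(-2, 15, -7, 15) → min -7
(15, -7, 15, -9) → min -9
(-7, 15, -9, 13) → min -9
(15, -9, 13, 6) → min -9
(-9, 13, 6, 12) → min -9
(13, 6, 12, -7) → min -7
Highest of these is -3.

-3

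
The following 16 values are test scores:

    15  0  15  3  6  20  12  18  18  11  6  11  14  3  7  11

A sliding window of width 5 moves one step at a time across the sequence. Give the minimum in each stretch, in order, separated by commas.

[15, 0, 15, 3, 6] → min 0
[0, 15, 3, 6, 20] → min 0
[15, 3, 6, 20, 12] → min 3
[3, 6, 20, 12, 18] → min 3
[6, 20, 12, 18, 18] → min 6
[20, 12, 18, 18, 11] → min 11
[12, 18, 18, 11, 6] → min 6
[18, 18, 11, 6, 11] → min 6
[18, 11, 6, 11, 14] → min 6
[11, 6, 11, 14, 3] → min 3
[6, 11, 14, 3, 7] → min 3
[11, 14, 3, 7, 11] → min 3

0, 0, 3, 3, 6, 11, 6, 6, 6, 3, 3, 3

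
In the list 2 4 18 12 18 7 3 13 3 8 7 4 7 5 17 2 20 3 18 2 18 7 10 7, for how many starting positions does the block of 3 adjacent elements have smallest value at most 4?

[2, 4, 18] → min 2  ≤ 4 ✓
[4, 18, 12] → min 4  ≤ 4 ✓
[18, 12, 18] → min 12
[12, 18, 7] → min 7
[18, 7, 3] → min 3  ≤ 4 ✓
[7, 3, 13] → min 3  ≤ 4 ✓
[3, 13, 3] → min 3  ≤ 4 ✓
[13, 3, 8] → min 3  ≤ 4 ✓
[3, 8, 7] → min 3  ≤ 4 ✓
[8, 7, 4] → min 4  ≤ 4 ✓
[7, 4, 7] → min 4  ≤ 4 ✓
[4, 7, 5] → min 4  ≤ 4 ✓
[7, 5, 17] → min 5
[5, 17, 2] → min 2  ≤ 4 ✓
[17, 2, 20] → min 2  ≤ 4 ✓
[2, 20, 3] → min 2  ≤ 4 ✓
[20, 3, 18] → min 3  ≤ 4 ✓
[3, 18, 2] → min 2  ≤ 4 ✓
[18, 2, 18] → min 2  ≤ 4 ✓
[2, 18, 7] → min 2  ≤ 4 ✓
[18, 7, 10] → min 7
[7, 10, 7] → min 7
17 windows satisfy the condition.

17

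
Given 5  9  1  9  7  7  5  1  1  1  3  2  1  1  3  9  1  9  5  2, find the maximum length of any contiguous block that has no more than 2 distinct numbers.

Extend right; when distinct count exceeds 2, shrink from the left:
add 5: window [5] (1 distinct), len 1
add 9: window [5, 9] (2 distinct), len 2
add 1: window [9, 1] (2 distinct), len 2
add 9: window [9, 1, 9] (2 distinct), len 3
add 7: window [9, 7] (2 distinct), len 2
add 7: window [9, 7, 7] (2 distinct), len 3
add 5: window [7, 7, 5] (2 distinct), len 3
add 1: window [5, 1] (2 distinct), len 2
add 1: window [5, 1, 1] (2 distinct), len 3
add 1: window [5, 1, 1, 1] (2 distinct), len 4
add 3: window [1, 1, 1, 3] (2 distinct), len 4
add 2: window [3, 2] (2 distinct), len 2
add 1: window [2, 1] (2 distinct), len 2
add 1: window [2, 1, 1] (2 distinct), len 3
add 3: window [1, 1, 3] (2 distinct), len 3
add 9: window [3, 9] (2 distinct), len 2
add 1: window [9, 1] (2 distinct), len 2
add 9: window [9, 1, 9] (2 distinct), len 3
add 5: window [9, 5] (2 distinct), len 2
add 2: window [5, 2] (2 distinct), len 2
Longest length with ≤2 distinct: 4.

4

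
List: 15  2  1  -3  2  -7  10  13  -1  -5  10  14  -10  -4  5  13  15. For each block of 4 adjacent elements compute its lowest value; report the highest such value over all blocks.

Each size-4 window and its min:
[15, 2, 1, -3] → min -3
[2, 1, -3, 2] → min -3
[1, -3, 2, -7] → min -7
[-3, 2, -7, 10] → min -7
[2, -7, 10, 13] → min -7
[-7, 10, 13, -1] → min -7
[10, 13, -1, -5] → min -5
[13, -1, -5, 10] → min -5
[-1, -5, 10, 14] → min -5
[-5, 10, 14, -10] → min -10
[10, 14, -10, -4] → min -10
[14, -10, -4, 5] → min -10
[-10, -4, 5, 13] → min -10
[-4, 5, 13, 15] → min -4
Highest of these is -3.

-3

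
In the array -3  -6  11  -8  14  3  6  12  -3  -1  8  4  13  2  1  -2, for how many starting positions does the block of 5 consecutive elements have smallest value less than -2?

9

(-3, -6, 11, -8, 14) → min -8  < -2 ✓
(-6, 11, -8, 14, 3) → min -8  < -2 ✓
(11, -8, 14, 3, 6) → min -8  < -2 ✓
(-8, 14, 3, 6, 12) → min -8  < -2 ✓
(14, 3, 6, 12, -3) → min -3  < -2 ✓
(3, 6, 12, -3, -1) → min -3  < -2 ✓
(6, 12, -3, -1, 8) → min -3  < -2 ✓
(12, -3, -1, 8, 4) → min -3  < -2 ✓
(-3, -1, 8, 4, 13) → min -3  < -2 ✓
(-1, 8, 4, 13, 2) → min -1
(8, 4, 13, 2, 1) → min 1
(4, 13, 2, 1, -2) → min -2
9 windows satisfy the condition.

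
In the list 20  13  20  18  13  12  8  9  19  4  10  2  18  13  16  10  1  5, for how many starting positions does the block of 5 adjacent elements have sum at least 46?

[20, 13, 20, 18, 13] → sum 84  ≥ 46 ✓
[13, 20, 18, 13, 12] → sum 76  ≥ 46 ✓
[20, 18, 13, 12, 8] → sum 71  ≥ 46 ✓
[18, 13, 12, 8, 9] → sum 60  ≥ 46 ✓
[13, 12, 8, 9, 19] → sum 61  ≥ 46 ✓
[12, 8, 9, 19, 4] → sum 52  ≥ 46 ✓
[8, 9, 19, 4, 10] → sum 50  ≥ 46 ✓
[9, 19, 4, 10, 2] → sum 44
[19, 4, 10, 2, 18] → sum 53  ≥ 46 ✓
[4, 10, 2, 18, 13] → sum 47  ≥ 46 ✓
[10, 2, 18, 13, 16] → sum 59  ≥ 46 ✓
[2, 18, 13, 16, 10] → sum 59  ≥ 46 ✓
[18, 13, 16, 10, 1] → sum 58  ≥ 46 ✓
[13, 16, 10, 1, 5] → sum 45
12 windows satisfy the condition.

12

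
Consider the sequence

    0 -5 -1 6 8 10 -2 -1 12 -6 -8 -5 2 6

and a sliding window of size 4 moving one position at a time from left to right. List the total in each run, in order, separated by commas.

(0, -5, -1, 6) → sum 0
(-5, -1, 6, 8) → sum 8
(-1, 6, 8, 10) → sum 23
(6, 8, 10, -2) → sum 22
(8, 10, -2, -1) → sum 15
(10, -2, -1, 12) → sum 19
(-2, -1, 12, -6) → sum 3
(-1, 12, -6, -8) → sum -3
(12, -6, -8, -5) → sum -7
(-6, -8, -5, 2) → sum -17
(-8, -5, 2, 6) → sum -5

0, 8, 23, 22, 15, 19, 3, -3, -7, -17, -5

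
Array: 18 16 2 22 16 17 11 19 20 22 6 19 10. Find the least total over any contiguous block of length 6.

84

18 16 2 22 16 17 → sum 91
16 2 22 16 17 11 → sum 84
2 22 16 17 11 19 → sum 87
22 16 17 11 19 20 → sum 105
16 17 11 19 20 22 → sum 105
17 11 19 20 22 6 → sum 95
11 19 20 22 6 19 → sum 97
19 20 22 6 19 10 → sum 96
Least of these is 84.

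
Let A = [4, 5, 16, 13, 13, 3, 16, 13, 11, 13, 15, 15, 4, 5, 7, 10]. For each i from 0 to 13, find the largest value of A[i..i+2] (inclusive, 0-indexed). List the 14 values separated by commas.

4 5 16 → max 16
5 16 13 → max 16
16 13 13 → max 16
13 13 3 → max 13
13 3 16 → max 16
3 16 13 → max 16
16 13 11 → max 16
13 11 13 → max 13
11 13 15 → max 15
13 15 15 → max 15
15 15 4 → max 15
15 4 5 → max 15
4 5 7 → max 7
5 7 10 → max 10

16, 16, 16, 13, 16, 16, 16, 13, 15, 15, 15, 15, 7, 10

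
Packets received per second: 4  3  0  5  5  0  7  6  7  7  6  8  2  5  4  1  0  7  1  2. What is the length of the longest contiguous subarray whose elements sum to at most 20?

7

[4] sum 4 len 1
[4, 3] sum 7 len 2
[4, 3, 0] sum 7 len 3
[4, 3, 0, 5] sum 12 len 4
[4, 3, 0, 5, 5] sum 17 len 5
[4, 3, 0, 5, 5, 0] sum 17 len 6
[3, 0, 5, 5, 0, 7] sum 20 len 6
[5, 0, 7, 6] sum 18 len 4
[0, 7, 6, 7] sum 20 len 4
[6, 7, 7] sum 20 len 3
[7, 7, 6] sum 20 len 3
[6, 8] sum 14 len 2
[6, 8, 2] sum 16 len 3
[8, 2, 5] sum 15 len 3
[8, 2, 5, 4] sum 19 len 4
[8, 2, 5, 4, 1] sum 20 len 5
[8, 2, 5, 4, 1, 0] sum 20 len 6
[2, 5, 4, 1, 0, 7] sum 19 len 6
[2, 5, 4, 1, 0, 7, 1] sum 20 len 7
[5, 4, 1, 0, 7, 1, 2] sum 20 len 7
Longest length seen: 7.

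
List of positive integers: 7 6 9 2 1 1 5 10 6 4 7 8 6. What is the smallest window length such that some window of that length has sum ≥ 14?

2

add 7: running sum 7 < 14
add 6: running sum 13 < 14
end 2: [6, 9] sum 15, len 2
end 3: [6, 9, 2] sum 17, len 3
end 4: [6, 9, 2, 1] sum 18, len 4
end 5: [6, 9, 2, 1, 1] sum 19, len 5
end 6: [9, 2, 1, 1, 5] sum 18, len 5
end 7: [5, 10] sum 15, len 2
end 8: [10, 6] sum 16, len 2
end 9: [10, 6, 4] sum 20, len 3
end 10: [6, 4, 7] sum 17, len 3
end 11: [7, 8] sum 15, len 2
end 12: [8, 6] sum 14, len 2
Shortest qualifying length: 2.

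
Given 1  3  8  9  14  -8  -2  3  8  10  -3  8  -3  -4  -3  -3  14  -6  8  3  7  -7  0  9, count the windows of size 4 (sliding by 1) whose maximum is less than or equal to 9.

[1, 3, 8, 9] → max 9  ≤ 9 ✓
[3, 8, 9, 14] → max 14
[8, 9, 14, -8] → max 14
[9, 14, -8, -2] → max 14
[14, -8, -2, 3] → max 14
[-8, -2, 3, 8] → max 8  ≤ 9 ✓
[-2, 3, 8, 10] → max 10
[3, 8, 10, -3] → max 10
[8, 10, -3, 8] → max 10
[10, -3, 8, -3] → max 10
[-3, 8, -3, -4] → max 8  ≤ 9 ✓
[8, -3, -4, -3] → max 8  ≤ 9 ✓
[-3, -4, -3, -3] → max -3  ≤ 9 ✓
[-4, -3, -3, 14] → max 14
[-3, -3, 14, -6] → max 14
[-3, 14, -6, 8] → max 14
[14, -6, 8, 3] → max 14
[-6, 8, 3, 7] → max 8  ≤ 9 ✓
[8, 3, 7, -7] → max 8  ≤ 9 ✓
[3, 7, -7, 0] → max 7  ≤ 9 ✓
[7, -7, 0, 9] → max 9  ≤ 9 ✓
9 windows satisfy the condition.

9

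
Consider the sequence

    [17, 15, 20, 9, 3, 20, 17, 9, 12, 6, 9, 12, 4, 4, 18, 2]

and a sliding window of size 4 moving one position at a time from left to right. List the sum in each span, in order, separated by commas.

[17, 15, 20, 9] → sum 61
[15, 20, 9, 3] → sum 47
[20, 9, 3, 20] → sum 52
[9, 3, 20, 17] → sum 49
[3, 20, 17, 9] → sum 49
[20, 17, 9, 12] → sum 58
[17, 9, 12, 6] → sum 44
[9, 12, 6, 9] → sum 36
[12, 6, 9, 12] → sum 39
[6, 9, 12, 4] → sum 31
[9, 12, 4, 4] → sum 29
[12, 4, 4, 18] → sum 38
[4, 4, 18, 2] → sum 28

61, 47, 52, 49, 49, 58, 44, 36, 39, 31, 29, 38, 28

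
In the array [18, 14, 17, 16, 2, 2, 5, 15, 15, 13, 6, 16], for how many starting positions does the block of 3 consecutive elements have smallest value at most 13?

8

(18, 14, 17) → min 14
(14, 17, 16) → min 14
(17, 16, 2) → min 2  ≤ 13 ✓
(16, 2, 2) → min 2  ≤ 13 ✓
(2, 2, 5) → min 2  ≤ 13 ✓
(2, 5, 15) → min 2  ≤ 13 ✓
(5, 15, 15) → min 5  ≤ 13 ✓
(15, 15, 13) → min 13  ≤ 13 ✓
(15, 13, 6) → min 6  ≤ 13 ✓
(13, 6, 16) → min 6  ≤ 13 ✓
8 windows satisfy the condition.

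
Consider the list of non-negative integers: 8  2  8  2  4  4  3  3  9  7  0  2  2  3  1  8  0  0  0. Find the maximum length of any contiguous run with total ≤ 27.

add 8: [8] sum 8, len 1
add 2: [8, 2] sum 10, len 2
add 8: [8, 2, 8] sum 18, len 3
add 2: [8, 2, 8, 2] sum 20, len 4
add 4: [8, 2, 8, 2, 4] sum 24, len 5
add 4: [2, 8, 2, 4, 4] sum 20, len 5
add 3: [2, 8, 2, 4, 4, 3] sum 23, len 6
add 3: [2, 8, 2, 4, 4, 3, 3] sum 26, len 7
add 9: [2, 4, 4, 3, 3, 9] sum 25, len 6
add 7: [4, 3, 3, 9, 7] sum 26, len 5
add 0: [4, 3, 3, 9, 7, 0] sum 26, len 6
add 2: [3, 3, 9, 7, 0, 2] sum 24, len 6
add 2: [3, 3, 9, 7, 0, 2, 2] sum 26, len 7
add 3: [3, 9, 7, 0, 2, 2, 3] sum 26, len 7
add 1: [3, 9, 7, 0, 2, 2, 3, 1] sum 27, len 8
add 8: [7, 0, 2, 2, 3, 1, 8] sum 23, len 7
add 0: [7, 0, 2, 2, 3, 1, 8, 0] sum 23, len 8
add 0: [7, 0, 2, 2, 3, 1, 8, 0, 0] sum 23, len 9
add 0: [7, 0, 2, 2, 3, 1, 8, 0, 0, 0] sum 23, len 10
Longest length seen: 10.

10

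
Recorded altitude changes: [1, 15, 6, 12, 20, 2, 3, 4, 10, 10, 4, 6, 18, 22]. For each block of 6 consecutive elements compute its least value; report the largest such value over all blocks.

Window mins for each of the 9 positions:
(1, 15, 6, 12, 20, 2) → min 1
(15, 6, 12, 20, 2, 3) → min 2
(6, 12, 20, 2, 3, 4) → min 2
(12, 20, 2, 3, 4, 10) → min 2
(20, 2, 3, 4, 10, 10) → min 2
(2, 3, 4, 10, 10, 4) → min 2
(3, 4, 10, 10, 4, 6) → min 3
(4, 10, 10, 4, 6, 18) → min 4
(10, 10, 4, 6, 18, 22) → min 4
Largest of these is 4.

4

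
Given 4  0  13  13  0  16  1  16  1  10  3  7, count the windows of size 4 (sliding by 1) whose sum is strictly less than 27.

2

[4, 0, 13, 13] → sum 30
[0, 13, 13, 0] → sum 26  < 27 ✓
[13, 13, 0, 16] → sum 42
[13, 0, 16, 1] → sum 30
[0, 16, 1, 16] → sum 33
[16, 1, 16, 1] → sum 34
[1, 16, 1, 10] → sum 28
[16, 1, 10, 3] → sum 30
[1, 10, 3, 7] → sum 21  < 27 ✓
2 windows satisfy the condition.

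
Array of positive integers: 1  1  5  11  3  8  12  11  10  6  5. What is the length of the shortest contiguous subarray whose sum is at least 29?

add 1: running sum 1 < 29
add 1: running sum 2 < 29
add 5: running sum 7 < 29
add 11: running sum 18 < 29
add 3: running sum 21 < 29
end 5: [1, 1, 5, 11, 3, 8] sum 29, len 6
end 6: [11, 3, 8, 12] sum 34, len 4
end 7: [8, 12, 11] sum 31, len 3
end 8: [12, 11, 10] sum 33, len 3
end 9: [12, 11, 10, 6] sum 39, len 4
end 10: [11, 10, 6, 5] sum 32, len 4
Shortest qualifying length: 3.

3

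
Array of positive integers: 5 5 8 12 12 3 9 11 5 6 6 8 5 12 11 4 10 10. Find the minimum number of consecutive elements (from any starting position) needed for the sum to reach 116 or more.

add 5: running sum 5 < 116
add 5: running sum 10 < 116
add 8: running sum 18 < 116
add 12: running sum 30 < 116
add 12: running sum 42 < 116
add 3: running sum 45 < 116
add 9: running sum 54 < 116
add 11: running sum 65 < 116
add 5: running sum 70 < 116
add 6: running sum 76 < 116
add 6: running sum 82 < 116
add 8: running sum 90 < 116
add 5: running sum 95 < 116
add 12: running sum 107 < 116
end 14: [5, 5, 8, 12, 12, 3, 9, 11, 5, 6, 6, 8, 5, 12, 11] sum 118, len 15
end 15: [5, 8, 12, 12, 3, 9, 11, 5, 6, 6, 8, 5, 12, 11, 4] sum 117, len 15
end 16: [8, 12, 12, 3, 9, 11, 5, 6, 6, 8, 5, 12, 11, 4, 10] sum 122, len 15
end 17: [12, 12, 3, 9, 11, 5, 6, 6, 8, 5, 12, 11, 4, 10, 10] sum 124, len 15
Shortest qualifying length: 15.

15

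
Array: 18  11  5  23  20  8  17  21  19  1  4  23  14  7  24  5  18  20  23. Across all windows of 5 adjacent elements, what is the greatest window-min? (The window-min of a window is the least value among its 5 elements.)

[18, 11, 5, 23, 20] → min 5
[11, 5, 23, 20, 8] → min 5
[5, 23, 20, 8, 17] → min 5
[23, 20, 8, 17, 21] → min 8
[20, 8, 17, 21, 19] → min 8
[8, 17, 21, 19, 1] → min 1
[17, 21, 19, 1, 4] → min 1
[21, 19, 1, 4, 23] → min 1
[19, 1, 4, 23, 14] → min 1
[1, 4, 23, 14, 7] → min 1
[4, 23, 14, 7, 24] → min 4
[23, 14, 7, 24, 5] → min 5
[14, 7, 24, 5, 18] → min 5
[7, 24, 5, 18, 20] → min 5
[24, 5, 18, 20, 23] → min 5
Greatest of these is 8.

8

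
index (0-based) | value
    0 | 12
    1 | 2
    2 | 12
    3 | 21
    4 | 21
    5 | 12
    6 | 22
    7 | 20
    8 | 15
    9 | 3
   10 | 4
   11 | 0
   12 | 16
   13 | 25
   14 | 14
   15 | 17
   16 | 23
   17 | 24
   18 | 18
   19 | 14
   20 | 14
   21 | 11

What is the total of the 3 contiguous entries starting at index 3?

54

Elements at indices 3..5: 21, 21, 12
sum(21, 21, 12) = 54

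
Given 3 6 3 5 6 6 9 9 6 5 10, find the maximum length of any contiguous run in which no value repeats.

[3] len 1
[3, 6] len 2
[6, 3] len 2
[6, 3, 5] len 3
[3, 5, 6] len 3
[6] len 1
[6, 9] len 2
[9] len 1
[9, 6] len 2
[9, 6, 5] len 3
[9, 6, 5, 10] len 4
Longest all-distinct length: 4.

4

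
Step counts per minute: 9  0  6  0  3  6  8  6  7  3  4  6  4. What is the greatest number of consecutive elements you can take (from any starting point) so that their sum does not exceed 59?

12

Extend to the right; shrink from the left whenever the sum exceeds 59:
[9] sum 9 len 1
[9, 0] sum 9 len 2
[9, 0, 6] sum 15 len 3
[9, 0, 6, 0] sum 15 len 4
[9, 0, 6, 0, 3] sum 18 len 5
[9, 0, 6, 0, 3, 6] sum 24 len 6
[9, 0, 6, 0, 3, 6, 8] sum 32 len 7
[9, 0, 6, 0, 3, 6, 8, 6] sum 38 len 8
[9, 0, 6, 0, 3, 6, 8, 6, 7] sum 45 len 9
[9, 0, 6, 0, 3, 6, 8, 6, 7, 3] sum 48 len 10
[9, 0, 6, 0, 3, 6, 8, 6, 7, 3, 4] sum 52 len 11
[9, 0, 6, 0, 3, 6, 8, 6, 7, 3, 4, 6] sum 58 len 12
[0, 6, 0, 3, 6, 8, 6, 7, 3, 4, 6, 4] sum 53 len 12
Longest length seen: 12.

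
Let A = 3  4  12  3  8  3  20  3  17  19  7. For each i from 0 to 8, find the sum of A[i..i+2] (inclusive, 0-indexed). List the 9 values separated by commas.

19, 19, 23, 14, 31, 26, 40, 39, 43

(3, 4, 12) → sum 19
(4, 12, 3) → sum 19
(12, 3, 8) → sum 23
(3, 8, 3) → sum 14
(8, 3, 20) → sum 31
(3, 20, 3) → sum 26
(20, 3, 17) → sum 40
(3, 17, 19) → sum 39
(17, 19, 7) → sum 43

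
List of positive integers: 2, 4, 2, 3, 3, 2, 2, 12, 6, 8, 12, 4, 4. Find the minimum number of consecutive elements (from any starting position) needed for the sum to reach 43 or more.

add 2: running sum 2 < 43
add 4: running sum 6 < 43
add 2: running sum 8 < 43
add 3: running sum 11 < 43
add 3: running sum 14 < 43
add 2: running sum 16 < 43
add 2: running sum 18 < 43
add 12: running sum 30 < 43
add 6: running sum 36 < 43
end 9: [2, 4, 2, 3, 3, 2, 2, 12, 6, 8] sum 44, len 10
end 10: [3, 2, 2, 12, 6, 8, 12] sum 45, len 7
end 11: [2, 12, 6, 8, 12, 4] sum 44, len 6
end 12: [12, 6, 8, 12, 4, 4] sum 46, len 6
Shortest qualifying length: 6.

6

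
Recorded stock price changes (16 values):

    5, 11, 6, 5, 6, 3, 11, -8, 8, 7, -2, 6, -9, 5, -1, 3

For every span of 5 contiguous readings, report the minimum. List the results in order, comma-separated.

5, 3, 3, -8, -8, -8, -8, -8, -9, -9, -9, -9

(5, 11, 6, 5, 6) → min 5
(11, 6, 5, 6, 3) → min 3
(6, 5, 6, 3, 11) → min 3
(5, 6, 3, 11, -8) → min -8
(6, 3, 11, -8, 8) → min -8
(3, 11, -8, 8, 7) → min -8
(11, -8, 8, 7, -2) → min -8
(-8, 8, 7, -2, 6) → min -8
(8, 7, -2, 6, -9) → min -9
(7, -2, 6, -9, 5) → min -9
(-2, 6, -9, 5, -1) → min -9
(6, -9, 5, -1, 3) → min -9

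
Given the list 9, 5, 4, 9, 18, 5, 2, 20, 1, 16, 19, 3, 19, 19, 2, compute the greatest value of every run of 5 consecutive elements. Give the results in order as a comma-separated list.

(9, 5, 4, 9, 18) → max 18
(5, 4, 9, 18, 5) → max 18
(4, 9, 18, 5, 2) → max 18
(9, 18, 5, 2, 20) → max 20
(18, 5, 2, 20, 1) → max 20
(5, 2, 20, 1, 16) → max 20
(2, 20, 1, 16, 19) → max 20
(20, 1, 16, 19, 3) → max 20
(1, 16, 19, 3, 19) → max 19
(16, 19, 3, 19, 19) → max 19
(19, 3, 19, 19, 2) → max 19

18, 18, 18, 20, 20, 20, 20, 20, 19, 19, 19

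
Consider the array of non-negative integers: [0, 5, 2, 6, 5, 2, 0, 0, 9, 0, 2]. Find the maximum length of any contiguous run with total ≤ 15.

6

add 0: [0] sum 0, len 1
add 5: [0, 5] sum 5, len 2
add 2: [0, 5, 2] sum 7, len 3
add 6: [0, 5, 2, 6] sum 13, len 4
add 5: [2, 6, 5] sum 13, len 3
add 2: [2, 6, 5, 2] sum 15, len 4
add 0: [2, 6, 5, 2, 0] sum 15, len 5
add 0: [2, 6, 5, 2, 0, 0] sum 15, len 6
add 9: [2, 0, 0, 9] sum 11, len 4
add 0: [2, 0, 0, 9, 0] sum 11, len 5
add 2: [2, 0, 0, 9, 0, 2] sum 13, len 6
Longest length seen: 6.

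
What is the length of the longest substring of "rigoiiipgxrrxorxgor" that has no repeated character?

5

[r] len 1
[r, i] len 2
[r, i, g] len 3
[r, i, g, o] len 4
[g, o, i] len 3
[i] len 1
[i] len 1
[i, p] len 2
[i, p, g] len 3
[i, p, g, x] len 4
[i, p, g, x, r] len 5
[r] len 1
[r, x] len 2
[r, x, o] len 3
[x, o, r] len 3
[o, r, x] len 3
[o, r, x, g] len 4
[r, x, g, o] len 4
[x, g, o, r] len 4
Longest all-distinct length: 5.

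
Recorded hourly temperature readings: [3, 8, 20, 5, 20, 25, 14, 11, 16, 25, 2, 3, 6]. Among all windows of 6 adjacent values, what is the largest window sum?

111

3 8 20 5 20 25 → sum 81
8 20 5 20 25 14 → sum 92
20 5 20 25 14 11 → sum 95
5 20 25 14 11 16 → sum 91
20 25 14 11 16 25 → sum 111
25 14 11 16 25 2 → sum 93
14 11 16 25 2 3 → sum 71
11 16 25 2 3 6 → sum 63
Largest of these is 111.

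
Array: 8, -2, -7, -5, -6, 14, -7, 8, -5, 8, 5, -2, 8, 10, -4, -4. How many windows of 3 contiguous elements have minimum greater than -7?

8

(8, -2, -7) → min -7
(-2, -7, -5) → min -7
(-7, -5, -6) → min -7
(-5, -6, 14) → min -6  > -7 ✓
(-6, 14, -7) → min -7
(14, -7, 8) → min -7
(-7, 8, -5) → min -7
(8, -5, 8) → min -5  > -7 ✓
(-5, 8, 5) → min -5  > -7 ✓
(8, 5, -2) → min -2  > -7 ✓
(5, -2, 8) → min -2  > -7 ✓
(-2, 8, 10) → min -2  > -7 ✓
(8, 10, -4) → min -4  > -7 ✓
(10, -4, -4) → min -4  > -7 ✓
8 windows satisfy the condition.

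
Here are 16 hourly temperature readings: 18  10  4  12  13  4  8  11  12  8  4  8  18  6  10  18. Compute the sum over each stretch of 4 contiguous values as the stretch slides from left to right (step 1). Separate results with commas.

(18, 10, 4, 12) → sum 44
(10, 4, 12, 13) → sum 39
(4, 12, 13, 4) → sum 33
(12, 13, 4, 8) → sum 37
(13, 4, 8, 11) → sum 36
(4, 8, 11, 12) → sum 35
(8, 11, 12, 8) → sum 39
(11, 12, 8, 4) → sum 35
(12, 8, 4, 8) → sum 32
(8, 4, 8, 18) → sum 38
(4, 8, 18, 6) → sum 36
(8, 18, 6, 10) → sum 42
(18, 6, 10, 18) → sum 52

44, 39, 33, 37, 36, 35, 39, 35, 32, 38, 36, 42, 52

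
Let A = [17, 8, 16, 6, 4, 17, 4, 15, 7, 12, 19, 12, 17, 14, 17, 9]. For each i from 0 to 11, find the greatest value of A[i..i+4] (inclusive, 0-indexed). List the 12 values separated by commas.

17, 17, 17, 17, 17, 17, 19, 19, 19, 19, 19, 17

[17, 8, 16, 6, 4] → max 17
[8, 16, 6, 4, 17] → max 17
[16, 6, 4, 17, 4] → max 17
[6, 4, 17, 4, 15] → max 17
[4, 17, 4, 15, 7] → max 17
[17, 4, 15, 7, 12] → max 17
[4, 15, 7, 12, 19] → max 19
[15, 7, 12, 19, 12] → max 19
[7, 12, 19, 12, 17] → max 19
[12, 19, 12, 17, 14] → max 19
[19, 12, 17, 14, 17] → max 19
[12, 17, 14, 17, 9] → max 17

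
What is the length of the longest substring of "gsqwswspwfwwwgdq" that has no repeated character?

4

[g] len 1
[g, s] len 2
[g, s, q] len 3
[g, s, q, w] len 4
[q, w, s] len 3
[s, w] len 2
[w, s] len 2
[w, s, p] len 3
[s, p, w] len 3
[s, p, w, f] len 4
[f, w] len 2
[w] len 1
[w] len 1
[w, g] len 2
[w, g, d] len 3
[w, g, d, q] len 4
Longest all-distinct length: 4.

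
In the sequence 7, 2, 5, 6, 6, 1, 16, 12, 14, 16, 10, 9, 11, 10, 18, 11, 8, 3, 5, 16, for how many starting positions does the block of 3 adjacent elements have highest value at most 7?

4

7 2 5 → max 7  ≤ 7 ✓
2 5 6 → max 6  ≤ 7 ✓
5 6 6 → max 6  ≤ 7 ✓
6 6 1 → max 6  ≤ 7 ✓
6 1 16 → max 16
1 16 12 → max 16
16 12 14 → max 16
12 14 16 → max 16
14 16 10 → max 16
16 10 9 → max 16
10 9 11 → max 11
9 11 10 → max 11
11 10 18 → max 18
10 18 11 → max 18
18 11 8 → max 18
11 8 3 → max 11
8 3 5 → max 8
3 5 16 → max 16
4 windows satisfy the condition.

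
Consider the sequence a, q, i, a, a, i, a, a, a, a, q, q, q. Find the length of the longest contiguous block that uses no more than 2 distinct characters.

[a] 1 distinct, len 1
[a, q] 2 distinct, len 2
[q, i] 2 distinct, len 2
[i, a] 2 distinct, len 2
[i, a, a] 2 distinct, len 3
[i, a, a, i] 2 distinct, len 4
[i, a, a, i, a] 2 distinct, len 5
[i, a, a, i, a, a] 2 distinct, len 6
[i, a, a, i, a, a, a] 2 distinct, len 7
[i, a, a, i, a, a, a, a] 2 distinct, len 8
[a, a, a, a, q] 2 distinct, len 5
[a, a, a, a, q, q] 2 distinct, len 6
[a, a, a, a, q, q, q] 2 distinct, len 7
Longest length with ≤2 distinct: 8.

8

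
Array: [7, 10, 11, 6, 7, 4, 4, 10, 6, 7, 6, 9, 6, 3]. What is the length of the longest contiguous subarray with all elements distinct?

5

[7] len 1
[7, 10] len 2
[7, 10, 11] len 3
[7, 10, 11, 6] len 4
[10, 11, 6, 7] len 4
[10, 11, 6, 7, 4] len 5
[4] len 1
[4, 10] len 2
[4, 10, 6] len 3
[4, 10, 6, 7] len 4
[7, 6] len 2
[7, 6, 9] len 3
[9, 6] len 2
[9, 6, 3] len 3
Longest all-distinct length: 5.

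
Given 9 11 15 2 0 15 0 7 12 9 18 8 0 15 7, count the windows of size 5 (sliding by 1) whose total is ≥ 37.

8

9 11 15 2 0 → sum 37  ≥ 37 ✓
11 15 2 0 15 → sum 43  ≥ 37 ✓
15 2 0 15 0 → sum 32
2 0 15 0 7 → sum 24
0 15 0 7 12 → sum 34
15 0 7 12 9 → sum 43  ≥ 37 ✓
0 7 12 9 18 → sum 46  ≥ 37 ✓
7 12 9 18 8 → sum 54  ≥ 37 ✓
12 9 18 8 0 → sum 47  ≥ 37 ✓
9 18 8 0 15 → sum 50  ≥ 37 ✓
18 8 0 15 7 → sum 48  ≥ 37 ✓
8 windows satisfy the condition.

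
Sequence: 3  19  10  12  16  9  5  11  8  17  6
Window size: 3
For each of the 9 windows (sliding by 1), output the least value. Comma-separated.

Sliding a size-3 window across the 11 values:
3 19 10 → min 3
19 10 12 → min 10
10 12 16 → min 10
12 16 9 → min 9
16 9 5 → min 5
9 5 11 → min 5
5 11 8 → min 5
11 8 17 → min 8
8 17 6 → min 6

3, 10, 10, 9, 5, 5, 5, 8, 6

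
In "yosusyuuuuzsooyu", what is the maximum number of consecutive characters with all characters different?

[y] len 1
[y, o] len 2
[y, o, s] len 3
[y, o, s, u] len 4
[u, s] len 2
[u, s, y] len 3
[s, y, u] len 3
[u] len 1
[u] len 1
[u] len 1
[u, z] len 2
[u, z, s] len 3
[u, z, s, o] len 4
[o] len 1
[o, y] len 2
[o, y, u] len 3
Longest all-distinct length: 4.

4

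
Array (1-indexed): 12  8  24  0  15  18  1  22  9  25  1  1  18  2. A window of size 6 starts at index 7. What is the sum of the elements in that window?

Elements at indices 7..12: 1, 22, 9, 25, 1, 1
sum(1, 22, 9, 25, 1, 1) = 59

59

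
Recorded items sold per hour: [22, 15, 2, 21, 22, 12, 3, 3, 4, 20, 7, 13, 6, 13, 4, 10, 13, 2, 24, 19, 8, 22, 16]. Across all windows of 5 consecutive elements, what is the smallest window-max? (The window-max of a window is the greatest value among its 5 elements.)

Each size-5 window and its max:
[22, 15, 2, 21, 22] → max 22
[15, 2, 21, 22, 12] → max 22
[2, 21, 22, 12, 3] → max 22
[21, 22, 12, 3, 3] → max 22
[22, 12, 3, 3, 4] → max 22
[12, 3, 3, 4, 20] → max 20
[3, 3, 4, 20, 7] → max 20
[3, 4, 20, 7, 13] → max 20
[4, 20, 7, 13, 6] → max 20
[20, 7, 13, 6, 13] → max 20
[7, 13, 6, 13, 4] → max 13
[13, 6, 13, 4, 10] → max 13
[6, 13, 4, 10, 13] → max 13
[13, 4, 10, 13, 2] → max 13
[4, 10, 13, 2, 24] → max 24
[10, 13, 2, 24, 19] → max 24
[13, 2, 24, 19, 8] → max 24
[2, 24, 19, 8, 22] → max 24
[24, 19, 8, 22, 16] → max 24
Smallest of these is 13.

13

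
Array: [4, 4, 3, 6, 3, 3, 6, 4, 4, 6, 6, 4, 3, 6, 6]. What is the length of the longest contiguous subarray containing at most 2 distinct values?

6

add 4: window [4] (1 distinct), len 1
add 4: window [4, 4] (1 distinct), len 2
add 3: window [4, 4, 3] (2 distinct), len 3
add 6: window [3, 6] (2 distinct), len 2
add 3: window [3, 6, 3] (2 distinct), len 3
add 3: window [3, 6, 3, 3] (2 distinct), len 4
add 6: window [3, 6, 3, 3, 6] (2 distinct), len 5
add 4: window [6, 4] (2 distinct), len 2
add 4: window [6, 4, 4] (2 distinct), len 3
add 6: window [6, 4, 4, 6] (2 distinct), len 4
add 6: window [6, 4, 4, 6, 6] (2 distinct), len 5
add 4: window [6, 4, 4, 6, 6, 4] (2 distinct), len 6
add 3: window [4, 3] (2 distinct), len 2
add 6: window [3, 6] (2 distinct), len 2
add 6: window [3, 6, 6] (2 distinct), len 3
Longest length with ≤2 distinct: 6.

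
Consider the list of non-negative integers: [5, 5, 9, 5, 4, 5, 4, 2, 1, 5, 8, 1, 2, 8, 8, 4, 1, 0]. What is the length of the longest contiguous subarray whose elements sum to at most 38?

10

[5] sum 5 len 1
[5, 5] sum 10 len 2
[5, 5, 9] sum 19 len 3
[5, 5, 9, 5] sum 24 len 4
[5, 5, 9, 5, 4] sum 28 len 5
[5, 5, 9, 5, 4, 5] sum 33 len 6
[5, 5, 9, 5, 4, 5, 4] sum 37 len 7
[5, 9, 5, 4, 5, 4, 2] sum 34 len 7
[5, 9, 5, 4, 5, 4, 2, 1] sum 35 len 8
[9, 5, 4, 5, 4, 2, 1, 5] sum 35 len 8
[5, 4, 5, 4, 2, 1, 5, 8] sum 34 len 8
[5, 4, 5, 4, 2, 1, 5, 8, 1] sum 35 len 9
[5, 4, 5, 4, 2, 1, 5, 8, 1, 2] sum 37 len 10
[5, 4, 2, 1, 5, 8, 1, 2, 8] sum 36 len 9
[2, 1, 5, 8, 1, 2, 8, 8] sum 35 len 8
[1, 5, 8, 1, 2, 8, 8, 4] sum 37 len 8
[1, 5, 8, 1, 2, 8, 8, 4, 1] sum 38 len 9
[1, 5, 8, 1, 2, 8, 8, 4, 1, 0] sum 38 len 10
Longest length seen: 10.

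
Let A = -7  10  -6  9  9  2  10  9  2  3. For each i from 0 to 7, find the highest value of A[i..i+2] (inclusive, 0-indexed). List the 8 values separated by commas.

10, 10, 9, 9, 10, 10, 10, 9

-7 10 -6 → max 10
10 -6 9 → max 10
-6 9 9 → max 9
9 9 2 → max 9
9 2 10 → max 10
2 10 9 → max 10
10 9 2 → max 10
9 2 3 → max 9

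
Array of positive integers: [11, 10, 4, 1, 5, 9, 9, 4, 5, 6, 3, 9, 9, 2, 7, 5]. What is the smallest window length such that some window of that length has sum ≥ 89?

15

add 11: running sum 11 < 89
add 10: running sum 21 < 89
add 4: running sum 25 < 89
add 1: running sum 26 < 89
add 5: running sum 31 < 89
add 9: running sum 40 < 89
add 9: running sum 49 < 89
add 4: running sum 53 < 89
add 5: running sum 58 < 89
add 6: running sum 64 < 89
add 3: running sum 67 < 89
add 9: running sum 76 < 89
add 9: running sum 85 < 89
add 2: running sum 87 < 89
end 14: [11, 10, 4, 1, 5, 9, 9, 4, 5, 6, 3, 9, 9, 2, 7] sum 94, len 15
end 15: [11, 10, 4, 1, 5, 9, 9, 4, 5, 6, 3, 9, 9, 2, 7, 5] sum 99, len 16
Shortest qualifying length: 15.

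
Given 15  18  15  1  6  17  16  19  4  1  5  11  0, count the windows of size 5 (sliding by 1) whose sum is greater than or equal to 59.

2

(15, 18, 15, 1, 6) → sum 55
(18, 15, 1, 6, 17) → sum 57
(15, 1, 6, 17, 16) → sum 55
(1, 6, 17, 16, 19) → sum 59  ≥ 59 ✓
(6, 17, 16, 19, 4) → sum 62  ≥ 59 ✓
(17, 16, 19, 4, 1) → sum 57
(16, 19, 4, 1, 5) → sum 45
(19, 4, 1, 5, 11) → sum 40
(4, 1, 5, 11, 0) → sum 21
2 windows satisfy the condition.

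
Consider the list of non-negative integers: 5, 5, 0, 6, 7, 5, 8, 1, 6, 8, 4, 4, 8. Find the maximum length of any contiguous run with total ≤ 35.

7

→ 5: sum 5, len 1
→ 5: sum 10, len 2
→ 0: sum 10, len 3
→ 6: sum 16, len 4
→ 7: sum 23, len 5
→ 5: sum 28, len 6
→ 8 (dropped 5): sum 31, len 6
→ 1: sum 32, len 7
→ 6 (dropped 5): sum 33, len 7
→ 8 (dropped 0, 6): sum 35, len 6
→ 4 (dropped 7): sum 32, len 6
→ 4 (dropped 5): sum 31, len 6
→ 8 (dropped 8): sum 31, len 6
Longest length seen: 7.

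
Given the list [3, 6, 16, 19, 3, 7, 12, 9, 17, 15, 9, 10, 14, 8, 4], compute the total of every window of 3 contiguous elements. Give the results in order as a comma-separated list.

25, 41, 38, 29, 22, 28, 38, 41, 41, 34, 33, 32, 26

Sliding a size-3 window across the 15 values:
[3, 6, 16] → sum 25
[6, 16, 19] → sum 41
[16, 19, 3] → sum 38
[19, 3, 7] → sum 29
[3, 7, 12] → sum 22
[7, 12, 9] → sum 28
[12, 9, 17] → sum 38
[9, 17, 15] → sum 41
[17, 15, 9] → sum 41
[15, 9, 10] → sum 34
[9, 10, 14] → sum 33
[10, 14, 8] → sum 32
[14, 8, 4] → sum 26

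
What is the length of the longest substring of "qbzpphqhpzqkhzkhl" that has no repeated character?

5

[q] len 1
[q, b] len 2
[q, b, z] len 3
[q, b, z, p] len 4
[p] len 1
[p, h] len 2
[p, h, q] len 3
[q, h] len 2
[q, h, p] len 3
[q, h, p, z] len 4
[h, p, z, q] len 4
[h, p, z, q, k] len 5
[p, z, q, k, h] len 5
[q, k, h, z] len 4
[h, z, k] len 3
[z, k, h] len 3
[z, k, h, l] len 4
Longest all-distinct length: 5.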